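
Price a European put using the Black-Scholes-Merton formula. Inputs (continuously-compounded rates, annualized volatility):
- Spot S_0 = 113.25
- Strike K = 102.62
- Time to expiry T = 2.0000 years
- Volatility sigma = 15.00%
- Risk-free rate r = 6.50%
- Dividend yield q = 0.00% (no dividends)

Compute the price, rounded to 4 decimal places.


d1 = (ln(S/K) + (r - q + 0.5*sigma^2) * T) / (sigma * sqrt(T)) = 1.18353138
d2 = d1 - sigma * sqrt(T) = 0.97139934
exp(-rT) = 0.87809543; exp(-qT) = 1.00000000
P = K * exp(-rT) * N(-d2) - S_0 * exp(-qT) * N(-d1)
N(-d1) = 0.11829931; N(-d2) = 0.16567473
P = 102.6200 * 0.87809543 * 0.16567473 - 113.2500 * 1.00000000 * 0.11829931 = 1.5316

Answer: Price = 1.5316


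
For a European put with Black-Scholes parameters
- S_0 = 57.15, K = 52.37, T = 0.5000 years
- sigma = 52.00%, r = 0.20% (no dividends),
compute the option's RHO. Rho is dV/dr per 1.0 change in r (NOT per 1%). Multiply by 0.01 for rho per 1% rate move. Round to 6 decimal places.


d1 = 0.4241157992; d2 = 0.0564202729
phi(d1) = 0.3646287236; exp(-qT) = 1.0000000000; exp(-rT) = 0.9990004998
N(-d2) = 0.4775035036
Rho = -K*T*exp(-rT)*N(-d2) = -52.3700 * 0.5000 * 0.9990004998 * 0.4775035036 = -12.490932

Answer: Rho = -12.490932


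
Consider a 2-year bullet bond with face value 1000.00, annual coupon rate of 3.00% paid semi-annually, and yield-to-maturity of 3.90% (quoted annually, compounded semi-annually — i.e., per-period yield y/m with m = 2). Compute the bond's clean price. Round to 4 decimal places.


Answer: Price = 982.8444

Derivation:
Coupon per period c = face * coupon_rate / m = 15.000000
Periods per year m = 2; per-period yield y/m = 0.019500
Number of cashflows N = 4
Cashflows (t years, CF_t, discount factor 1/(1+y/m)^(m*t), PV):
  t = 0.5000: CF_t = 15.000000, DF = 0.980873, PV = 14.713095
  t = 1.0000: CF_t = 15.000000, DF = 0.962112, PV = 14.431677
  t = 1.5000: CF_t = 15.000000, DF = 0.943709, PV = 14.155642
  t = 2.0000: CF_t = 1015.000000, DF = 0.925659, PV = 939.543996
Price P = sum_t PV_t = 982.844410


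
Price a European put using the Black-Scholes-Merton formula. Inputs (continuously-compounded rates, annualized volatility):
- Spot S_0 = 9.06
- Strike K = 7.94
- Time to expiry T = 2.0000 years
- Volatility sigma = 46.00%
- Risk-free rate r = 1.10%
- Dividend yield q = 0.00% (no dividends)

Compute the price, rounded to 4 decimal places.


Answer: Price = 1.5569

Derivation:
d1 = (ln(S/K) + (r - q + 0.5*sigma^2) * T) / (sigma * sqrt(T)) = 0.56192830
d2 = d1 - sigma * sqrt(T) = -0.08860994
exp(-rT) = 0.97824024; exp(-qT) = 1.00000000
P = K * exp(-rT) * N(-d2) - S_0 * exp(-qT) * N(-d1)
N(-d1) = 0.28708244; N(-d2) = 0.53530405
P = 7.9400 * 0.97824024 * 0.53530405 - 9.0600 * 1.00000000 * 0.28708244 = 1.5569


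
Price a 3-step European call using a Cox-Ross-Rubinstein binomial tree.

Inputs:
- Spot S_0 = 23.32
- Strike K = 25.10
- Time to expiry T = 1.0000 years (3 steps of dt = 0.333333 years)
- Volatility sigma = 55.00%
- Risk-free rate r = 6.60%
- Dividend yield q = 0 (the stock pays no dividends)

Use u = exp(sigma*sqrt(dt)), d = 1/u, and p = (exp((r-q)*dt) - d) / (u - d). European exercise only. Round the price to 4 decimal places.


dt = T/N = 0.333333
u = exp(sigma*sqrt(dt)) = 1.373748; d = 1/u = 0.727936
p = (exp((r-q)*dt) - d) / (u - d) = 0.455718
Discount per step: exp(-r*dt) = 0.978240
Stock lattice S(k, i) with i counting down-moves:
  k=0: S(0,0) = 23.3200
  k=1: S(1,0) = 32.0358; S(1,1) = 16.9755
  k=2: S(2,0) = 44.0091; S(2,1) = 23.3200; S(2,2) = 12.3570
  k=3: S(3,0) = 60.4574; S(3,1) = 32.0358; S(3,2) = 16.9755; S(3,3) = 8.9951
Terminal payoffs V(N, i) = max(S_T - K, 0):
  V(3,0) = 35.357419; V(3,1) = 6.935799; V(3,2) = 0.000000; V(3,3) = 0.000000
Backward induction: V(k, i) = exp(-r*dt) * [p * V(k+1, i) + (1-p) * V(k+1, i+1)].
  V(2,0) = exp(-r*dt) * [p*35.357419 + (1-p)*6.935799] = 19.455280
  V(2,1) = exp(-r*dt) * [p*6.935799 + (1-p)*0.000000] = 3.091990
  V(2,2) = exp(-r*dt) * [p*0.000000 + (1-p)*0.000000] = 0.000000
  V(1,0) = exp(-r*dt) * [p*19.455280 + (1-p)*3.091990] = 10.319489
  V(1,1) = exp(-r*dt) * [p*3.091990 + (1-p)*0.000000] = 1.378414
  V(0,0) = exp(-r*dt) * [p*10.319489 + (1-p)*1.378414] = 5.334365

Answer: Price = V(0,0) = 5.3344


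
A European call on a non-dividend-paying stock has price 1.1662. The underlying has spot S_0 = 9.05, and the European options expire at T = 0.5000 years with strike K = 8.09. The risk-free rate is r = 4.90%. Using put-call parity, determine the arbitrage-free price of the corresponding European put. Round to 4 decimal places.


Answer: Put price = 0.0104

Derivation:
Put-call parity: C - P = S_0 * exp(-qT) - K * exp(-rT).
S_0 * exp(-qT) = 9.0500 * 1.00000000 = 9.05000000
K * exp(-rT) = 8.0900 * 0.97579769 = 7.89420330
P = C - S*exp(-qT) + K*exp(-rT)
P = 1.1662 - 9.05000000 + 7.89420330 = 0.0104


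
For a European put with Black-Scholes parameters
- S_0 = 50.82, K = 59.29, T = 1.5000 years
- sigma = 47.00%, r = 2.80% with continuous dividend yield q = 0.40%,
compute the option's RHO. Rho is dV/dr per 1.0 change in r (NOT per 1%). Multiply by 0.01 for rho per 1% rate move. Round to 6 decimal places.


d1 = 0.0825605211; d2 = -0.4930695684
phi(d1) = 0.3975849516; exp(-qT) = 0.9940179641; exp(-rT) = 0.9588697806
N(-d2) = 0.6890182838
Rho = -K*T*exp(-rT)*N(-d2) = -59.2900 * 1.5000 * 0.9588697806 * 0.6890182838 = -58.757470

Answer: Rho = -58.757470


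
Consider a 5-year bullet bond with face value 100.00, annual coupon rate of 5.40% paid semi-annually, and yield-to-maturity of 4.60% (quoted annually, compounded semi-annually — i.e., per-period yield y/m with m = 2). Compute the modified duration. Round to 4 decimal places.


Coupon per period c = face * coupon_rate / m = 2.700000
Periods per year m = 2; per-period yield y/m = 0.023000
Number of cashflows N = 10
Cashflows (t years, CF_t, discount factor 1/(1+y/m)^(m*t), PV):
  t = 0.5000: CF_t = 2.700000, DF = 0.977517, PV = 2.639296
  t = 1.0000: CF_t = 2.700000, DF = 0.955540, PV = 2.579957
  t = 1.5000: CF_t = 2.700000, DF = 0.934056, PV = 2.521952
  t = 2.0000: CF_t = 2.700000, DF = 0.913056, PV = 2.465251
  t = 2.5000: CF_t = 2.700000, DF = 0.892528, PV = 2.409825
  t = 3.0000: CF_t = 2.700000, DF = 0.872461, PV = 2.355646
  t = 3.5000: CF_t = 2.700000, DF = 0.852846, PV = 2.302684
  t = 4.0000: CF_t = 2.700000, DF = 0.833671, PV = 2.250913
  t = 4.5000: CF_t = 2.700000, DF = 0.814928, PV = 2.200306
  t = 5.0000: CF_t = 102.700000, DF = 0.796606, PV = 81.811453
Price P = sum_t PV_t = 103.537284
First compute Macaulay numerator sum_t t * PV_t:
  t * PV_t at t = 0.5000: 1.319648
  t * PV_t at t = 1.0000: 2.579957
  t * PV_t at t = 1.5000: 3.782928
  t * PV_t at t = 2.0000: 4.930503
  t * PV_t at t = 2.5000: 6.024564
  t * PV_t at t = 3.0000: 7.066937
  t * PV_t at t = 3.5000: 8.059394
  t * PV_t at t = 4.0000: 9.003652
  t * PV_t at t = 4.5000: 9.901376
  t * PV_t at t = 5.0000: 409.057265
Macaulay duration D = 461.726225 / 103.537284 = 4.459516
Modified duration = D / (1 + y/m) = 4.459516 / (1 + 0.023000) = 4.359254

Answer: Modified duration = 4.3593


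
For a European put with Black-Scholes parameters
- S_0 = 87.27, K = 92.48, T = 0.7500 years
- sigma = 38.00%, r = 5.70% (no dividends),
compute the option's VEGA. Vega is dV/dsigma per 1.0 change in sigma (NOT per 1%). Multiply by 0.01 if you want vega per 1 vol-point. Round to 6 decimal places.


d1 = 0.1182484950; d2 = -0.2108411584
phi(d1) = 0.3961628612; exp(-qT) = 1.0000000000; exp(-rT) = 0.9581508979
Vega = S * exp(-qT) * phi(d1) * sqrt(T) = 87.2700 * 1.0000000000 * 0.3961628612 * 0.8660254038 = 29.941211

Answer: Vega = 29.941211


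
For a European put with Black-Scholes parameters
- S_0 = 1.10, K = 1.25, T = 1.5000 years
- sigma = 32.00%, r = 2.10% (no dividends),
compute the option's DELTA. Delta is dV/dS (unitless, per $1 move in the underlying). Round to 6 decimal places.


Answer: Delta = -0.519875

Derivation:
d1 = -0.0498404095; d2 = -0.4417587684
phi(d1) = 0.3984470884; exp(-qT) = 1.0000000000; exp(-rT) = 0.9689909565
N(-d1) = 0.5198752177
Delta = -exp(-qT) * N(-d1) = -1.0000000000 * 0.5198752177 = -0.519875


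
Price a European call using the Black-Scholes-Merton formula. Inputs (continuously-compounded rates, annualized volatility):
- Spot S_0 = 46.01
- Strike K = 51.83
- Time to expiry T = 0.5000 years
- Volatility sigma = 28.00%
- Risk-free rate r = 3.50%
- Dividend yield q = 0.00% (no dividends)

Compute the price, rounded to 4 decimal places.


d1 = (ln(S/K) + (r - q + 0.5*sigma^2) * T) / (sigma * sqrt(T)) = -0.41421491
d2 = d1 - sigma * sqrt(T) = -0.61220481
exp(-rT) = 0.98265224; exp(-qT) = 1.00000000
C = S_0 * exp(-qT) * N(d1) - K * exp(-rT) * N(d2)
N(d1) = 0.33935836; N(d2) = 0.27020113
C = 46.0100 * 1.00000000 * 0.33935836 - 51.8300 * 0.98265224 * 0.27020113 = 1.8523

Answer: Price = 1.8523


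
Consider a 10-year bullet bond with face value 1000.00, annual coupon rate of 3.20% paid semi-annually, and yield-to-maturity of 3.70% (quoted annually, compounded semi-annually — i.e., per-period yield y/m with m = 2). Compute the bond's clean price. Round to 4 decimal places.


Answer: Price = 958.5235

Derivation:
Coupon per period c = face * coupon_rate / m = 16.000000
Periods per year m = 2; per-period yield y/m = 0.018500
Number of cashflows N = 20
Cashflows (t years, CF_t, discount factor 1/(1+y/m)^(m*t), PV):
  t = 0.5000: CF_t = 16.000000, DF = 0.981836, PV = 15.709377
  t = 1.0000: CF_t = 16.000000, DF = 0.964002, PV = 15.424032
  t = 1.5000: CF_t = 16.000000, DF = 0.946492, PV = 15.143870
  t = 2.0000: CF_t = 16.000000, DF = 0.929300, PV = 14.868798
  t = 2.5000: CF_t = 16.000000, DF = 0.912420, PV = 14.598721
  t = 3.0000: CF_t = 16.000000, DF = 0.895847, PV = 14.333551
  t = 3.5000: CF_t = 16.000000, DF = 0.879575, PV = 14.073196
  t = 4.0000: CF_t = 16.000000, DF = 0.863598, PV = 13.817571
  t = 4.5000: CF_t = 16.000000, DF = 0.847912, PV = 13.566589
  t = 5.0000: CF_t = 16.000000, DF = 0.832510, PV = 13.320166
  t = 5.5000: CF_t = 16.000000, DF = 0.817389, PV = 13.078219
  t = 6.0000: CF_t = 16.000000, DF = 0.802542, PV = 12.840667
  t = 6.5000: CF_t = 16.000000, DF = 0.787964, PV = 12.607430
  t = 7.0000: CF_t = 16.000000, DF = 0.773652, PV = 12.378429
  t = 7.5000: CF_t = 16.000000, DF = 0.759599, PV = 12.153587
  t = 8.0000: CF_t = 16.000000, DF = 0.745802, PV = 11.932830
  t = 8.5000: CF_t = 16.000000, DF = 0.732255, PV = 11.716082
  t = 9.0000: CF_t = 16.000000, DF = 0.718954, PV = 11.503272
  t = 9.5000: CF_t = 16.000000, DF = 0.705895, PV = 11.294327
  t = 10.0000: CF_t = 1016.000000, DF = 0.693074, PV = 704.162740
Price P = sum_t PV_t = 958.523454


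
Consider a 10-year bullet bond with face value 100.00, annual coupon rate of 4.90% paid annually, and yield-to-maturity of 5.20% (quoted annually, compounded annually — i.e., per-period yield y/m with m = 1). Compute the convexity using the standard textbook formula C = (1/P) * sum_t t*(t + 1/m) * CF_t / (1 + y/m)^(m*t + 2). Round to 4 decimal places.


Coupon per period c = face * coupon_rate / m = 4.900000
Periods per year m = 1; per-period yield y/m = 0.052000
Number of cashflows N = 10
Cashflows (t years, CF_t, discount factor 1/(1+y/m)^(m*t), PV):
  t = 1.0000: CF_t = 4.900000, DF = 0.950570, PV = 4.657795
  t = 2.0000: CF_t = 4.900000, DF = 0.903584, PV = 4.427561
  t = 3.0000: CF_t = 4.900000, DF = 0.858920, PV = 4.208709
  t = 4.0000: CF_t = 4.900000, DF = 0.816464, PV = 4.000674
  t = 5.0000: CF_t = 4.900000, DF = 0.776106, PV = 3.802922
  t = 6.0000: CF_t = 4.900000, DF = 0.737744, PV = 3.614945
  t = 7.0000: CF_t = 4.900000, DF = 0.701277, PV = 3.436259
  t = 8.0000: CF_t = 4.900000, DF = 0.666613, PV = 3.266406
  t = 9.0000: CF_t = 4.900000, DF = 0.633663, PV = 3.104949
  t = 10.0000: CF_t = 104.900000, DF = 0.602341, PV = 63.185597
Price P = sum_t PV_t = 97.705815
Convexity numerator sum_t t*(t + 1/m) * CF_t / (1+y/m)^(m*t + 2):
  t = 1.0000: term = 8.417417
  t = 2.0000: term = 24.004042
  t = 3.0000: term = 45.635060
  t = 4.0000: term = 72.298891
  t = 5.0000: term = 103.087773
  t = 6.0000: term = 137.189051
  t = 7.0000: term = 173.877124
  t = 8.0000: term = 212.505991
  t = 9.0000: term = 252.502366
  t = 10.0000: term = 6280.284176
Convexity = (1/P) * sum = 7309.801891 / 97.705815 = 74.814400

Answer: Convexity = 74.8144


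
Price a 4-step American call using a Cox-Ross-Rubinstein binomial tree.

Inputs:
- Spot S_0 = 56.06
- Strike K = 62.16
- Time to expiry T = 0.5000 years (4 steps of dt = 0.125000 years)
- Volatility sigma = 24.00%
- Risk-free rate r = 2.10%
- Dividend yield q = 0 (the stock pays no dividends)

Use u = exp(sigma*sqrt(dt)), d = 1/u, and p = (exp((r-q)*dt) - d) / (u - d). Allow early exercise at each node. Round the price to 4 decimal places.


Answer: Price = V(0,0) = 2.0095

Derivation:
dt = T/N = 0.125000
u = exp(sigma*sqrt(dt)) = 1.088557; d = 1/u = 0.918647
p = (exp((r-q)*dt) - d) / (u - d) = 0.494269
Discount per step: exp(-r*dt) = 0.997378
Stock lattice S(k, i) with i counting down-moves:
  k=0: S(0,0) = 56.0600
  k=1: S(1,0) = 61.0245; S(1,1) = 51.4994
  k=2: S(2,0) = 66.4286; S(2,1) = 56.0600; S(2,2) = 47.3098
  k=3: S(3,0) = 72.3113; S(3,1) = 61.0245; S(3,2) = 51.4994; S(3,3) = 43.4610
  k=4: S(4,0) = 78.7150; S(4,1) = 66.4286; S(4,2) = 56.0600; S(4,3) = 47.3098; S(4,4) = 39.9253
Terminal payoffs V(N, i) = max(S_T - K, 0):
  V(4,0) = 16.555005; V(4,1) = 4.268632; V(4,2) = 0.000000; V(4,3) = 0.000000; V(4,4) = 0.000000
Backward induction: V(k, i) = exp(-r*dt) * [p * V(k+1, i) + (1-p) * V(k+1, i+1)]; then take max(V_cont, immediate exercise) for American.
  V(3,0) = exp(-r*dt) * [p*16.555005 + (1-p)*4.268632] = 10.314298; exercise = 10.151342; V(3,0) = max -> 10.314298
  V(3,1) = exp(-r*dt) * [p*4.268632 + (1-p)*0.000000] = 2.104322; exercise = 0.000000; V(3,1) = max -> 2.104322
  V(3,2) = exp(-r*dt) * [p*0.000000 + (1-p)*0.000000] = 0.000000; exercise = 0.000000; V(3,2) = max -> 0.000000
  V(3,3) = exp(-r*dt) * [p*0.000000 + (1-p)*0.000000] = 0.000000; exercise = 0.000000; V(3,3) = max -> 0.000000
  V(2,0) = exp(-r*dt) * [p*10.314298 + (1-p)*2.104322] = 6.146106; exercise = 4.268632; V(2,0) = max -> 6.146106
  V(2,1) = exp(-r*dt) * [p*2.104322 + (1-p)*0.000000] = 1.037375; exercise = 0.000000; V(2,1) = max -> 1.037375
  V(2,2) = exp(-r*dt) * [p*0.000000 + (1-p)*0.000000] = 0.000000; exercise = 0.000000; V(2,2) = max -> 0.000000
  V(1,0) = exp(-r*dt) * [p*6.146106 + (1-p)*1.037375] = 3.553124; exercise = 0.000000; V(1,0) = max -> 3.553124
  V(1,1) = exp(-r*dt) * [p*1.037375 + (1-p)*0.000000] = 0.511398; exercise = 0.000000; V(1,1) = max -> 0.511398
  V(0,0) = exp(-r*dt) * [p*3.553124 + (1-p)*0.511398] = 2.009548; exercise = 0.000000; V(0,0) = max -> 2.009548


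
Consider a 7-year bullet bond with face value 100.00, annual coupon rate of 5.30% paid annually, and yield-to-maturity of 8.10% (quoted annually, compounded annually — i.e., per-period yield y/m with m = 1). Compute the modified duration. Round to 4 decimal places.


Answer: Modified duration = 5.4903

Derivation:
Coupon per period c = face * coupon_rate / m = 5.300000
Periods per year m = 1; per-period yield y/m = 0.081000
Number of cashflows N = 7
Cashflows (t years, CF_t, discount factor 1/(1+y/m)^(m*t), PV):
  t = 1.0000: CF_t = 5.300000, DF = 0.925069, PV = 4.902868
  t = 2.0000: CF_t = 5.300000, DF = 0.855753, PV = 4.535493
  t = 3.0000: CF_t = 5.300000, DF = 0.791631, PV = 4.195646
  t = 4.0000: CF_t = 5.300000, DF = 0.732314, PV = 3.881263
  t = 5.0000: CF_t = 5.300000, DF = 0.677441, PV = 3.590438
  t = 6.0000: CF_t = 5.300000, DF = 0.626680, PV = 3.321404
  t = 7.0000: CF_t = 105.300000, DF = 0.579722, PV = 61.044777
Price P = sum_t PV_t = 85.471888
First compute Macaulay numerator sum_t t * PV_t:
  t * PV_t at t = 1.0000: 4.902868
  t * PV_t at t = 2.0000: 9.070986
  t * PV_t at t = 3.0000: 12.586937
  t * PV_t at t = 4.0000: 15.525053
  t * PV_t at t = 5.0000: 17.952189
  t * PV_t at t = 6.0000: 19.928424
  t * PV_t at t = 7.0000: 427.313441
Macaulay duration D = 507.279896 / 85.471888 = 5.935050
Modified duration = D / (1 + y/m) = 5.935050 / (1 + 0.081000) = 5.490333


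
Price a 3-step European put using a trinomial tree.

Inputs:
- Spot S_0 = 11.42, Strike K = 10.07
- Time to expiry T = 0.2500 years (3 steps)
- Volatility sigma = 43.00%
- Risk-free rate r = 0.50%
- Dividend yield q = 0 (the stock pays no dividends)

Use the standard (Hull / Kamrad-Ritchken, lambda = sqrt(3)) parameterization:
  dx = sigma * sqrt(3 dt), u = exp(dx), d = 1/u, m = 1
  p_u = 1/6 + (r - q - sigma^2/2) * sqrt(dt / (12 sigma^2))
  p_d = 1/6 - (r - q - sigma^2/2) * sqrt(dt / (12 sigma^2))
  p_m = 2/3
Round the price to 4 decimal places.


dt = T/N = 0.083333; dx = sigma*sqrt(3*dt) = 0.215000
u = exp(dx) = 1.239862; d = 1/u = 0.806541
p_u = 0.149719, p_m = 0.666667, p_d = 0.183614
Discount per step: exp(-r*dt) = 0.999583
Stock lattice S(k, j) with j the centered position index:
  k=0: S(0,+0) = 11.4200
  k=1: S(1,-1) = 9.2107; S(1,+0) = 11.4200; S(1,+1) = 14.1592
  k=2: S(2,-2) = 7.4288; S(2,-1) = 9.2107; S(2,+0) = 11.4200; S(2,+1) = 14.1592; S(2,+2) = 17.5555
  k=3: S(3,-3) = 5.9916; S(3,-2) = 7.4288; S(3,-1) = 9.2107; S(3,+0) = 11.4200; S(3,+1) = 14.1592; S(3,+2) = 17.5555; S(3,+3) = 21.7664
Terminal payoffs V(N, j) = max(K - S_T, 0):
  V(3,-3) = 4.078354; V(3,-2) = 2.641186; V(3,-1) = 0.859297; V(3,+0) = 0.000000; V(3,+1) = 0.000000; V(3,+2) = 0.000000; V(3,+3) = 0.000000
Backward induction: V(k, j) = exp(-r*dt) * [p_u * V(k+1, j+1) + p_m * V(k+1, j) + p_d * V(k+1, j-1)]
  V(2,-2) = exp(-r*dt) * [p_u*0.859297 + p_m*2.641186 + p_d*4.078354] = 2.637189
  V(2,-1) = exp(-r*dt) * [p_u*0.000000 + p_m*0.859297 + p_d*2.641186] = 1.057383
  V(2,+0) = exp(-r*dt) * [p_u*0.000000 + p_m*0.000000 + p_d*0.859297] = 0.157713
  V(2,+1) = exp(-r*dt) * [p_u*0.000000 + p_m*0.000000 + p_d*0.000000] = 0.000000
  V(2,+2) = exp(-r*dt) * [p_u*0.000000 + p_m*0.000000 + p_d*0.000000] = 0.000000
  V(1,-1) = exp(-r*dt) * [p_u*0.157713 + p_m*1.057383 + p_d*2.637189] = 1.212256
  V(1,+0) = exp(-r*dt) * [p_u*0.000000 + p_m*0.157713 + p_d*1.057383] = 0.299168
  V(1,+1) = exp(-r*dt) * [p_u*0.000000 + p_m*0.000000 + p_d*0.157713] = 0.028946
  V(0,+0) = exp(-r*dt) * [p_u*0.028946 + p_m*0.299168 + p_d*1.212256] = 0.426189

Answer: Price = V(0,0) = 0.4262


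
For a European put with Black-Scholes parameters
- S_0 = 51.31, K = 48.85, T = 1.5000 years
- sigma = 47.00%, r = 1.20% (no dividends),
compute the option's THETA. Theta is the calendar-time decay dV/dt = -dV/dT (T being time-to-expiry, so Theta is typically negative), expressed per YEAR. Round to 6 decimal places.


d1 = 0.4044373126; d2 = -0.1711927770
phi(d1) = 0.3676134490; exp(-qT) = 1.0000000000; exp(-rT) = 0.9821610324
Theta = -S*exp(-qT)*phi(d1)*sigma/(2*sqrt(T)) + r*K*exp(-rT)*N(-d2) - q*S*exp(-qT)*N(-d1)
N(-d1) = 0.3429455834; N(-d2) = 0.5679639066; sqrt(T) = 1.2247448714
Term 1 = -51.3100 * 1.0000000000 * 0.3676134490 * 0.4700 / (2 * 1.2247448714) = -3.6192254644
Term 2 = 0.0120 * 48.8500 * 0.9821610324 * 0.5679639066 = 0.3270011283
Term 3 = 0 (no dividend yield, q = 0)
Theta = -3.6192254644 + (0.3270011283) + (0.0000000000) = -3.292224

Answer: Theta = -3.292224


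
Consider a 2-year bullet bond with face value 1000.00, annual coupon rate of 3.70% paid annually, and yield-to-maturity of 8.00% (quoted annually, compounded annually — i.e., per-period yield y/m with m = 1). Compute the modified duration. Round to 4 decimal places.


Answer: Modified duration = 1.8175

Derivation:
Coupon per period c = face * coupon_rate / m = 37.000000
Periods per year m = 1; per-period yield y/m = 0.080000
Number of cashflows N = 2
Cashflows (t years, CF_t, discount factor 1/(1+y/m)^(m*t), PV):
  t = 1.0000: CF_t = 37.000000, DF = 0.925926, PV = 34.259259
  t = 2.0000: CF_t = 1037.000000, DF = 0.857339, PV = 889.060357
Price P = sum_t PV_t = 923.319616
First compute Macaulay numerator sum_t t * PV_t:
  t * PV_t at t = 1.0000: 34.259259
  t * PV_t at t = 2.0000: 1778.120713
Macaulay duration D = 1812.379973 / 923.319616 = 1.962896
Modified duration = D / (1 + y/m) = 1.962896 / (1 + 0.080000) = 1.817496


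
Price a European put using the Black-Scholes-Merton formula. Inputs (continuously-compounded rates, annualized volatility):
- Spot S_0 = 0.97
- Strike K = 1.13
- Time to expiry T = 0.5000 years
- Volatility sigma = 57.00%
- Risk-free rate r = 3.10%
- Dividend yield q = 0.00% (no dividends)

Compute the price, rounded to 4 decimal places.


d1 = (ln(S/K) + (r - q + 0.5*sigma^2) * T) / (sigma * sqrt(T)) = -0.13882079
d2 = d1 - sigma * sqrt(T) = -0.54187166
exp(-rT) = 0.98461951; exp(-qT) = 1.00000000
P = K * exp(-rT) * N(-d2) - S_0 * exp(-qT) * N(-d1)
N(-d1) = 0.55520412; N(-d2) = 0.70604654
P = 1.1300 * 0.98461951 * 0.70604654 - 0.9700 * 1.00000000 * 0.55520412 = 0.2470

Answer: Price = 0.2470


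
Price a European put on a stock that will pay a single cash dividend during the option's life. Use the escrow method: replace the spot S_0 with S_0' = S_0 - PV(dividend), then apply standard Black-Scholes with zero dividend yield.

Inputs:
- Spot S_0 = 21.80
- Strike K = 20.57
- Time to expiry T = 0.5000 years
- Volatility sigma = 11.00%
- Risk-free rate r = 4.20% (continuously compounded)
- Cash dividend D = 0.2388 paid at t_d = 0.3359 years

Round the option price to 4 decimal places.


Answer: Price = 0.1697

Derivation:
PV(D) = D * exp(-r * t_d) = 0.2388 * 0.98599125 = 0.23545471
S_0' = S_0 - PV(D) = 21.8000 - 0.23545471 = 21.56454529
d1 = (ln(S_0'/K) + (r + sigma^2/2)*T) / (sigma*sqrt(T)) = 0.91591979
d2 = d1 - sigma*sqrt(T) = 0.83813805
exp(-rT) = 0.97921896
N(-d1) = 0.17985448; N(-d2) = 0.20097659
P = K * exp(-rT) * N(-d2) - S_0' * N(-d1) = 20.5700 * 0.97921896 * 0.20097659 - 21.56454529 * 0.17985448 = 0.1697


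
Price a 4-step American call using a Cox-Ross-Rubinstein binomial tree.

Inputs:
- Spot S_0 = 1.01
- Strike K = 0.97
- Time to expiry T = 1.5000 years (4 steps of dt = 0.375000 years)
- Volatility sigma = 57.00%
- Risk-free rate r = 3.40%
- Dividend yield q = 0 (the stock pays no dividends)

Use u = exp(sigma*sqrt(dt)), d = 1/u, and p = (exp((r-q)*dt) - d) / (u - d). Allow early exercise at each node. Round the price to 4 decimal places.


dt = T/N = 0.375000
u = exp(sigma*sqrt(dt)) = 1.417723; d = 1/u = 0.705356
p = (exp((r-q)*dt) - d) / (u - d) = 0.431625
Discount per step: exp(-r*dt) = 0.987331
Stock lattice S(k, i) with i counting down-moves:
  k=0: S(0,0) = 1.0100
  k=1: S(1,0) = 1.4319; S(1,1) = 0.7124
  k=2: S(2,0) = 2.0300; S(2,1) = 1.0100; S(2,2) = 0.5025
  k=3: S(3,0) = 2.8780; S(3,1) = 1.4319; S(3,2) = 0.7124; S(3,3) = 0.3544
  k=4: S(4,0) = 4.0803; S(4,1) = 2.0300; S(4,2) = 1.0100; S(4,3) = 0.5025; S(4,4) = 0.2500
Terminal payoffs V(N, i) = max(S_T - K, 0):
  V(4,0) = 3.110255; V(4,1) = 1.060039; V(4,2) = 0.040000; V(4,3) = 0.000000; V(4,4) = 0.000000
Backward induction: V(k, i) = exp(-r*dt) * [p * V(k+1, i) + (1-p) * V(k+1, i+1)]; then take max(V_cont, immediate exercise) for American.
  V(3,0) = exp(-r*dt) * [p*3.110255 + (1-p)*1.060039] = 1.920322; exercise = 1.908033; V(3,0) = max -> 1.920322
  V(3,1) = exp(-r*dt) * [p*1.060039 + (1-p)*0.040000] = 0.474190; exercise = 0.461901; V(3,1) = max -> 0.474190
  V(3,2) = exp(-r*dt) * [p*0.040000 + (1-p)*0.000000] = 0.017046; exercise = 0.000000; V(3,2) = max -> 0.017046
  V(3,3) = exp(-r*dt) * [p*0.000000 + (1-p)*0.000000] = 0.000000; exercise = 0.000000; V(3,3) = max -> 0.000000
  V(2,0) = exp(-r*dt) * [p*1.920322 + (1-p)*0.474190] = 1.084461; exercise = 1.060039; V(2,0) = max -> 1.084461
  V(2,1) = exp(-r*dt) * [p*0.474190 + (1-p)*0.017046] = 0.211645; exercise = 0.040000; V(2,1) = max -> 0.211645
  V(2,2) = exp(-r*dt) * [p*0.017046 + (1-p)*0.000000] = 0.007264; exercise = 0.000000; V(2,2) = max -> 0.007264
  V(1,0) = exp(-r*dt) * [p*1.084461 + (1-p)*0.211645] = 0.580920; exercise = 0.461901; V(1,0) = max -> 0.580920
  V(1,1) = exp(-r*dt) * [p*0.211645 + (1-p)*0.007264] = 0.094270; exercise = 0.000000; V(1,1) = max -> 0.094270
  V(0,0) = exp(-r*dt) * [p*0.580920 + (1-p)*0.094270] = 0.300465; exercise = 0.040000; V(0,0) = max -> 0.300465

Answer: Price = V(0,0) = 0.3005


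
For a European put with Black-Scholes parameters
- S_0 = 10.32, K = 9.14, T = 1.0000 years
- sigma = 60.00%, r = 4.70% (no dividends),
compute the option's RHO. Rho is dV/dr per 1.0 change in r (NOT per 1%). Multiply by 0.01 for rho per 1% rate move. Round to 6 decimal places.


d1 = 0.5807056243; d2 = -0.0192943757
phi(d1) = 0.3370418932; exp(-qT) = 1.0000000000; exp(-rT) = 0.9540873976
N(-d2) = 0.5076968647
Rho = -K*T*exp(-rT)*N(-d2) = -9.1400 * 1.0000 * 0.9540873976 * 0.5076968647 = -4.427299

Answer: Rho = -4.427299


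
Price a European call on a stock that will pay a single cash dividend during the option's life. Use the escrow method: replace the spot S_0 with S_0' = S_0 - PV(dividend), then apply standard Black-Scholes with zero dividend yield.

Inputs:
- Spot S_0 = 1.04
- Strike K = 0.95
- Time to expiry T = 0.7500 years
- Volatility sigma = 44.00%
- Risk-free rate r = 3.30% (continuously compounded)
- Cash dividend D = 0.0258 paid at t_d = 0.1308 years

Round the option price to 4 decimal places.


PV(D) = D * exp(-r * t_d) = 0.0258 * 0.99569290 = 0.02568888
S_0' = S_0 - PV(D) = 1.0400 - 0.02568888 = 1.01431112
d1 = (ln(S_0'/K) + (r + sigma^2/2)*T) / (sigma*sqrt(T)) = 0.42737824
d2 = d1 - sigma*sqrt(T) = 0.04632706
exp(-rT) = 0.97555377
N(d1) = 0.66544807; N(d2) = 0.51847521
C = S_0' * N(d1) - K * exp(-rT) * N(d2) = 1.01431112 * 0.66544807 - 0.9500 * 0.97555377 * 0.51847521 = 0.1945

Answer: Price = 0.1945


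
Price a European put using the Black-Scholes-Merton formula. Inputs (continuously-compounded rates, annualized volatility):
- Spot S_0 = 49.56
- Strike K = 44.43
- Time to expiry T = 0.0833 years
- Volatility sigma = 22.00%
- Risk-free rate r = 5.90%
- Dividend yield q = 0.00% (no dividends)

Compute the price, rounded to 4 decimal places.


Answer: Price = 0.0426

Derivation:
d1 = (ln(S/K) + (r - q + 0.5*sigma^2) * T) / (sigma * sqrt(T)) = 1.83003681
d2 = d1 - sigma * sqrt(T) = 1.76654098
exp(-rT) = 0.99509736; exp(-qT) = 1.00000000
P = K * exp(-rT) * N(-d2) - S_0 * exp(-qT) * N(-d1)
N(-d1) = 0.03362222; N(-d2) = 0.03865257
P = 44.4300 * 0.99509736 * 0.03865257 - 49.5600 * 1.00000000 * 0.03362222 = 0.0426


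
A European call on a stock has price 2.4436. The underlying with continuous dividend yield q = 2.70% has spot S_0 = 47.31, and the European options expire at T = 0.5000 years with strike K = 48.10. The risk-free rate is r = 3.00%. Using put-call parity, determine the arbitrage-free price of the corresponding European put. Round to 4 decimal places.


Put-call parity: C - P = S_0 * exp(-qT) - K * exp(-rT).
S_0 * exp(-qT) = 47.3100 * 0.98659072 = 46.67560679
K * exp(-rT) = 48.1000 * 0.98511194 = 47.38388429
P = C - S*exp(-qT) + K*exp(-rT)
P = 2.4436 - 46.67560679 + 47.38388429 = 3.1519

Answer: Put price = 3.1519


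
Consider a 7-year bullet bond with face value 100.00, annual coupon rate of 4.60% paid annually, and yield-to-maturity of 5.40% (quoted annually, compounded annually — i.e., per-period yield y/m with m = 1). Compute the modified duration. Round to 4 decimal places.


Coupon per period c = face * coupon_rate / m = 4.600000
Periods per year m = 1; per-period yield y/m = 0.054000
Number of cashflows N = 7
Cashflows (t years, CF_t, discount factor 1/(1+y/m)^(m*t), PV):
  t = 1.0000: CF_t = 4.600000, DF = 0.948767, PV = 4.364326
  t = 2.0000: CF_t = 4.600000, DF = 0.900158, PV = 4.140727
  t = 3.0000: CF_t = 4.600000, DF = 0.854040, PV = 3.928584
  t = 4.0000: CF_t = 4.600000, DF = 0.810285, PV = 3.727309
  t = 5.0000: CF_t = 4.600000, DF = 0.768771, PV = 3.536346
  t = 6.0000: CF_t = 4.600000, DF = 0.729384, PV = 3.355167
  t = 7.0000: CF_t = 104.600000, DF = 0.692015, PV = 72.384805
Price P = sum_t PV_t = 95.437264
First compute Macaulay numerator sum_t t * PV_t:
  t * PV_t at t = 1.0000: 4.364326
  t * PV_t at t = 2.0000: 8.281454
  t * PV_t at t = 3.0000: 11.785751
  t * PV_t at t = 4.0000: 14.909236
  t * PV_t at t = 5.0000: 17.681731
  t * PV_t at t = 6.0000: 20.131003
  t * PV_t at t = 7.0000: 506.693635
Macaulay duration D = 583.847136 / 95.437264 = 6.117601
Modified duration = D / (1 + y/m) = 6.117601 / (1 + 0.054000) = 5.804176

Answer: Modified duration = 5.8042


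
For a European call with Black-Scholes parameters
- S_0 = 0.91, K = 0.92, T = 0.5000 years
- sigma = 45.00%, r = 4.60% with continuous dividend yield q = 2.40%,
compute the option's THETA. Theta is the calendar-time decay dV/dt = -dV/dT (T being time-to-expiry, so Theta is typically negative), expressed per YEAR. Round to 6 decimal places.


d1 = 0.1593219356; d2 = -0.1588761160
phi(d1) = 0.3939110042; exp(-qT) = 0.9880717129; exp(-rT) = 0.9772624838
Theta = -S*exp(-qT)*phi(d1)*sigma/(2*sqrt(T)) - r*K*exp(-rT)*N(d2) + q*S*exp(-qT)*N(d1)
N(d1) = 0.5632923803; N(d2) = 0.4368832392; sqrt(T) = 0.7071067812
Term 1 = -0.9100 * 0.9880717129 * 0.3939110042 * 0.4500 / (2 * 0.7071067812) = -0.1127004079
Term 2 = -0.0460 * 0.9200 * 0.9772624838 * 0.4368832392 = -0.0180685070
Term 3 = 0.0240 * 0.9100 * 0.9880717129 * 0.5632923803 = 0.0121555602
Theta = -0.1127004079 + (-0.0180685070) + (0.0121555602) = -0.118613

Answer: Theta = -0.118613


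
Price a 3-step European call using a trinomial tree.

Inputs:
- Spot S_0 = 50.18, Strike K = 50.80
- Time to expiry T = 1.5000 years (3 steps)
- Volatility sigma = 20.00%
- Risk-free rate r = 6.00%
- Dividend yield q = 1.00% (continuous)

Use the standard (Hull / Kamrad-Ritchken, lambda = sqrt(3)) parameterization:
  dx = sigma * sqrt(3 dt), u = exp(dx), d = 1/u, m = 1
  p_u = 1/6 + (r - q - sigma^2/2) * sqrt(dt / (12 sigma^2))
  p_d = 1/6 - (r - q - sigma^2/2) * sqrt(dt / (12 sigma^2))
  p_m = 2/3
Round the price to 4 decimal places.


Answer: Price = V(0,0) = 5.9829

Derivation:
dt = T/N = 0.500000; dx = sigma*sqrt(3*dt) = 0.244949
u = exp(dx) = 1.277556; d = 1/u = 0.782744
p_u = 0.197285, p_m = 0.666667, p_d = 0.136048
Discount per step: exp(-r*dt) = 0.970446
Stock lattice S(k, j) with j the centered position index:
  k=0: S(0,+0) = 50.1800
  k=1: S(1,-1) = 39.2781; S(1,+0) = 50.1800; S(1,+1) = 64.1078
  k=2: S(2,-2) = 30.7447; S(2,-1) = 39.2781; S(2,+0) = 50.1800; S(2,+1) = 64.1078; S(2,+2) = 81.9013
  k=3: S(3,-3) = 24.0653; S(3,-2) = 30.7447; S(3,-1) = 39.2781; S(3,+0) = 50.1800; S(3,+1) = 64.1078; S(3,+2) = 81.9013; S(3,+3) = 104.6335
Terminal payoffs V(N, j) = max(S_T - K, 0):
  V(3,-3) = 0.000000; V(3,-2) = 0.000000; V(3,-1) = 0.000000; V(3,+0) = 0.000000; V(3,+1) = 13.307766; V(3,+2) = 31.101269; V(3,+3) = 53.833468
Backward induction: V(k, j) = exp(-r*dt) * [p_u * V(k+1, j+1) + p_m * V(k+1, j) + p_d * V(k+1, j-1)]
  V(2,-2) = exp(-r*dt) * [p_u*0.000000 + p_m*0.000000 + p_d*0.000000] = 0.000000
  V(2,-1) = exp(-r*dt) * [p_u*0.000000 + p_m*0.000000 + p_d*0.000000] = 0.000000
  V(2,+0) = exp(-r*dt) * [p_u*13.307766 + p_m*0.000000 + p_d*0.000000] = 2.547833
  V(2,+1) = exp(-r*dt) * [p_u*31.101269 + p_m*13.307766 + p_d*0.000000] = 14.564123
  V(2,+2) = exp(-r*dt) * [p_u*53.833468 + p_m*31.101269 + p_d*13.307766] = 32.185046
  V(1,-1) = exp(-r*dt) * [p_u*2.547833 + p_m*0.000000 + p_d*0.000000] = 0.487794
  V(1,+0) = exp(-r*dt) * [p_u*14.564123 + p_m*2.547833 + p_d*0.000000] = 4.436725
  V(1,+1) = exp(-r*dt) * [p_u*32.185046 + p_m*14.564123 + p_d*2.547833] = 15.920818
  V(0,+0) = exp(-r*dt) * [p_u*15.920818 + p_m*4.436725 + p_d*0.487794] = 5.982916


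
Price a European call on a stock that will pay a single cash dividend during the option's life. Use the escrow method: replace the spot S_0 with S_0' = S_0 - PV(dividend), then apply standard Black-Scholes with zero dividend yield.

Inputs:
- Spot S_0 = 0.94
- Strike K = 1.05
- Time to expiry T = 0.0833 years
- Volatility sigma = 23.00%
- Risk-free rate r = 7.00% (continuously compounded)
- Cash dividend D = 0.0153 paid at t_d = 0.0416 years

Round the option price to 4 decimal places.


PV(D) = D * exp(-r * t_d) = 0.0153 * 0.99709224 = 0.01525551
S_0' = S_0 - PV(D) = 0.9400 - 0.01525551 = 0.92474449
d1 = (ln(S_0'/K) + (r + sigma^2/2)*T) / (sigma*sqrt(T)) = -1.79255952
d2 = d1 - sigma*sqrt(T) = -1.85894152
exp(-rT) = 0.99418597
N(d1) = 0.03652169; N(d2) = 0.03151771
C = S_0' * N(d1) - K * exp(-rT) * N(d2) = 0.92474449 * 0.03652169 - 1.0500 * 0.99418597 * 0.03151771 = 0.0009

Answer: Price = 0.0009


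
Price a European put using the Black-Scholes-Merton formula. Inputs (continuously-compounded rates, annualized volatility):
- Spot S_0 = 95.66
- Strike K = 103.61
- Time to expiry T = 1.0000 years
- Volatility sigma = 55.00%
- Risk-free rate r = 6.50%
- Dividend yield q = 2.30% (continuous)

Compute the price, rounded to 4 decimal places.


Answer: Price = 22.4971

Derivation:
d1 = (ln(S/K) + (r - q + 0.5*sigma^2) * T) / (sigma * sqrt(T)) = 0.20621161
d2 = d1 - sigma * sqrt(T) = -0.34378839
exp(-rT) = 0.93706746; exp(-qT) = 0.97726248
P = K * exp(-rT) * N(-d2) - S_0 * exp(-qT) * N(-d1)
N(-d1) = 0.41831281; N(-d2) = 0.63449728
P = 103.6100 * 0.93706746 * 0.63449728 - 95.6600 * 0.97726248 * 0.41831281 = 22.4971


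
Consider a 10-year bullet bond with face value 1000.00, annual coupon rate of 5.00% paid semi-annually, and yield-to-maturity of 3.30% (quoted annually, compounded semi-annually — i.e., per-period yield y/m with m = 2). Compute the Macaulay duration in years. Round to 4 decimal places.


Answer: Macaulay duration = 8.1432 years

Derivation:
Coupon per period c = face * coupon_rate / m = 25.000000
Periods per year m = 2; per-period yield y/m = 0.016500
Number of cashflows N = 20
Cashflows (t years, CF_t, discount factor 1/(1+y/m)^(m*t), PV):
  t = 0.5000: CF_t = 25.000000, DF = 0.983768, PV = 24.594196
  t = 1.0000: CF_t = 25.000000, DF = 0.967799, PV = 24.194979
  t = 1.5000: CF_t = 25.000000, DF = 0.952090, PV = 23.802242
  t = 2.0000: CF_t = 25.000000, DF = 0.936635, PV = 23.415880
  t = 2.5000: CF_t = 25.000000, DF = 0.921432, PV = 23.035789
  t = 3.0000: CF_t = 25.000000, DF = 0.906475, PV = 22.661868
  t = 3.5000: CF_t = 25.000000, DF = 0.891761, PV = 22.294017
  t = 4.0000: CF_t = 25.000000, DF = 0.877285, PV = 21.932137
  t = 4.5000: CF_t = 25.000000, DF = 0.863045, PV = 21.576131
  t = 5.0000: CF_t = 25.000000, DF = 0.849036, PV = 21.225903
  t = 5.5000: CF_t = 25.000000, DF = 0.835254, PV = 20.881361
  t = 6.0000: CF_t = 25.000000, DF = 0.821696, PV = 20.542411
  t = 6.5000: CF_t = 25.000000, DF = 0.808359, PV = 20.208963
  t = 7.0000: CF_t = 25.000000, DF = 0.795237, PV = 19.880928
  t = 7.5000: CF_t = 25.000000, DF = 0.782329, PV = 19.558217
  t = 8.0000: CF_t = 25.000000, DF = 0.769630, PV = 19.240745
  t = 8.5000: CF_t = 25.000000, DF = 0.757137, PV = 18.928426
  t = 9.0000: CF_t = 25.000000, DF = 0.744847, PV = 18.621176
  t = 9.5000: CF_t = 25.000000, DF = 0.732757, PV = 18.318914
  t = 10.0000: CF_t = 1025.000000, DF = 0.720862, PV = 738.883904
Price P = sum_t PV_t = 1143.798186
Macaulay numerator sum_t t * PV_t:
  t * PV_t at t = 0.5000: 12.297098
  t * PV_t at t = 1.0000: 24.194979
  t * PV_t at t = 1.5000: 35.703362
  t * PV_t at t = 2.0000: 46.831759
  t * PV_t at t = 2.5000: 57.589473
  t * PV_t at t = 3.0000: 67.985605
  t * PV_t at t = 3.5000: 78.029059
  t * PV_t at t = 4.0000: 87.728547
  t * PV_t at t = 4.5000: 97.092588
  t * PV_t at t = 5.0000: 106.129516
  t * PV_t at t = 5.5000: 114.847484
  t * PV_t at t = 6.0000: 123.254466
  t * PV_t at t = 6.5000: 131.358260
  t * PV_t at t = 7.0000: 139.166494
  t * PV_t at t = 7.5000: 146.686629
  t * PV_t at t = 8.0000: 153.925959
  t * PV_t at t = 8.5000: 160.891620
  t * PV_t at t = 9.0000: 167.590588
  t * PV_t at t = 9.5000: 174.029686
  t * PV_t at t = 10.0000: 7388.839040
Macaulay duration D = (sum_t t * PV_t) / P = 9314.172212 / 1143.798186 = 8.143195


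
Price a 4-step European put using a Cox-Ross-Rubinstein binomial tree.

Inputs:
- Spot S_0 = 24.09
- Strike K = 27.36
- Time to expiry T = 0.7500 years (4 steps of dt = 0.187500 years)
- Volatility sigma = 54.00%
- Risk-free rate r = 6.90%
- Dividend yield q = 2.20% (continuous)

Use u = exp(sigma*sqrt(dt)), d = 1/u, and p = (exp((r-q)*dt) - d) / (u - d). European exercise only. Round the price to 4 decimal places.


Answer: Price = V(0,0) = 5.9585

Derivation:
dt = T/N = 0.187500
u = exp(sigma*sqrt(dt)) = 1.263426; d = 1/u = 0.791499
p = (exp((r-q)*dt) - d) / (u - d) = 0.460564
Discount per step: exp(-r*dt) = 0.987146
Stock lattice S(k, i) with i counting down-moves:
  k=0: S(0,0) = 24.0900
  k=1: S(1,0) = 30.4359; S(1,1) = 19.0672
  k=2: S(2,0) = 38.4535; S(2,1) = 24.0900; S(2,2) = 15.0917
  k=3: S(3,0) = 48.5832; S(3,1) = 30.4359; S(3,2) = 19.0672; S(3,3) = 11.9450
  k=4: S(4,0) = 61.3812; S(4,1) = 38.4535; S(4,2) = 24.0900; S(4,3) = 15.0917; S(4,4) = 9.4545
Terminal payoffs V(N, i) = max(K - S_T, 0):
  V(4,0) = 0.000000; V(4,1) = 0.000000; V(4,2) = 3.270000; V(4,3) = 12.268328; V(4,4) = 17.905514
Backward induction: V(k, i) = exp(-r*dt) * [p * V(k+1, i) + (1-p) * V(k+1, i+1)].
  V(3,0) = exp(-r*dt) * [p*0.000000 + (1-p)*0.000000] = 0.000000
  V(3,1) = exp(-r*dt) * [p*0.000000 + (1-p)*3.270000] = 1.741281
  V(3,2) = exp(-r*dt) * [p*3.270000 + (1-p)*12.268328] = 8.019593
  V(3,3) = exp(-r*dt) * [p*12.268328 + (1-p)*17.905514] = 15.112440
  V(2,0) = exp(-r*dt) * [p*0.000000 + (1-p)*1.741281] = 0.927235
  V(2,1) = exp(-r*dt) * [p*1.741281 + (1-p)*8.019593] = 5.062111
  V(2,2) = exp(-r*dt) * [p*8.019593 + (1-p)*15.112440] = 11.693462
  V(1,0) = exp(-r*dt) * [p*0.927235 + (1-p)*5.062111] = 3.117146
  V(1,1) = exp(-r*dt) * [p*5.062111 + (1-p)*11.693462] = 8.528249
  V(0,0) = exp(-r*dt) * [p*3.117146 + (1-p)*8.528249] = 5.958500


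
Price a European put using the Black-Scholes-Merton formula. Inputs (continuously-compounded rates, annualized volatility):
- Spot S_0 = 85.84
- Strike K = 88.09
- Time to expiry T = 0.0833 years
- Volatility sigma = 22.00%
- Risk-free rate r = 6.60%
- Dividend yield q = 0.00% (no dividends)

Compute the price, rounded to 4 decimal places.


d1 = (ln(S/K) + (r - q + 0.5*sigma^2) * T) / (sigma * sqrt(T)) = -0.28915697
d2 = d1 - sigma * sqrt(T) = -0.35265280
exp(-rT) = 0.99451729; exp(-qT) = 1.00000000
P = K * exp(-rT) * N(-d2) - S_0 * exp(-qT) * N(-d1)
N(-d1) = 0.61376937; N(-d2) = 0.63782562
P = 88.0900 * 0.99451729 * 0.63782562 - 85.8400 * 1.00000000 * 0.61376937 = 3.1920

Answer: Price = 3.1920


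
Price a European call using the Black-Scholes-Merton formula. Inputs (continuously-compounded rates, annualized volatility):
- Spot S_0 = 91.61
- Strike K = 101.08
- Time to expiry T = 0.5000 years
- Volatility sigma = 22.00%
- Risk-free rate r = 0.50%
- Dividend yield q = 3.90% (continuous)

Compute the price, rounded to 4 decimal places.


Answer: Price = 1.9668

Derivation:
d1 = (ln(S/K) + (r - q + 0.5*sigma^2) * T) / (sigma * sqrt(T)) = -0.66385657
d2 = d1 - sigma * sqrt(T) = -0.81942006
exp(-rT) = 0.99750312; exp(-qT) = 0.98068890
C = S_0 * exp(-qT) * N(d1) - K * exp(-rT) * N(d2)
N(d1) = 0.25339106; N(d2) = 0.20627340
C = 91.6100 * 0.98068890 * 0.25339106 - 101.0800 * 0.99750312 * 0.20627340 = 1.9668


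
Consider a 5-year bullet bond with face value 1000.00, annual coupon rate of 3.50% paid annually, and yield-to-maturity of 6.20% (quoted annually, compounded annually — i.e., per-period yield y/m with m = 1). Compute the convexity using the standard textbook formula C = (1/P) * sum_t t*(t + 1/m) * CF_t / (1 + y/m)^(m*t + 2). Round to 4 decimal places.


Coupon per period c = face * coupon_rate / m = 35.000000
Periods per year m = 1; per-period yield y/m = 0.062000
Number of cashflows N = 5
Cashflows (t years, CF_t, discount factor 1/(1+y/m)^(m*t), PV):
  t = 1.0000: CF_t = 35.000000, DF = 0.941620, PV = 32.956685
  t = 2.0000: CF_t = 35.000000, DF = 0.886647, PV = 31.032661
  t = 3.0000: CF_t = 35.000000, DF = 0.834885, PV = 29.220961
  t = 4.0000: CF_t = 35.000000, DF = 0.786144, PV = 27.515029
  t = 5.0000: CF_t = 1035.000000, DF = 0.740248, PV = 766.156986
Price P = sum_t PV_t = 886.882322
Convexity numerator sum_t t*(t + 1/m) * CF_t / (1+y/m)^(m*t + 2):
  t = 1.0000: term = 58.441922
  t = 2.0000: term = 165.090175
  t = 3.0000: term = 310.904284
  t = 4.0000: term = 487.922606
  t = 5.0000: term = 20379.334010
Convexity = (1/P) * sum = 21401.692996 / 886.882322 = 24.131378

Answer: Convexity = 24.1314


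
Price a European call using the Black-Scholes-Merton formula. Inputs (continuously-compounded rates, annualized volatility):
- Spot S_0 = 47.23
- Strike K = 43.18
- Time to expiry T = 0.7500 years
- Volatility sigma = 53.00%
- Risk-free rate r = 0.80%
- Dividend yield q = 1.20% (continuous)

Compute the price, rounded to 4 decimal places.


Answer: Price = 10.2283

Derivation:
d1 = (ln(S/K) + (r - q + 0.5*sigma^2) * T) / (sigma * sqrt(T)) = 0.41828343
d2 = d1 - sigma * sqrt(T) = -0.04071004
exp(-rT) = 0.99401796; exp(-qT) = 0.99104038
C = S_0 * exp(-qT) * N(d1) - K * exp(-rT) * N(d2)
N(d1) = 0.66213005; N(d2) = 0.48376353
C = 47.2300 * 0.99104038 * 0.66213005 - 43.1800 * 0.99401796 * 0.48376353 = 10.2283
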